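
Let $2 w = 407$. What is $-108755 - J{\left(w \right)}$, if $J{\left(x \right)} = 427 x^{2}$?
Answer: $- \frac{71167143}{4} \approx -1.7792 \cdot 10^{7}$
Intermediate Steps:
$w = \frac{407}{2}$ ($w = \frac{1}{2} \cdot 407 = \frac{407}{2} \approx 203.5$)
$-108755 - J{\left(w \right)} = -108755 - 427 \left(\frac{407}{2}\right)^{2} = -108755 - 427 \cdot \frac{165649}{4} = -108755 - \frac{70732123}{4} = - \frac{71167143}{4}$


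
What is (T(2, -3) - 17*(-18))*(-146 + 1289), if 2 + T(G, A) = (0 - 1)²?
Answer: 348615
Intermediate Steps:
T(G, A) = -1 (T(G, A) = -2 + (0 - 1)² = -2 + (-1)² = -2 + 1 = -1)
(T(2, -3) - 17*(-18))*(-146 + 1289) = (-1 - 17*(-18))*(-146 + 1289) = (-1 + 306)*1143 = 305*1143 = 348615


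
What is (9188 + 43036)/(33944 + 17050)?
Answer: 8704/8499 ≈ 1.0241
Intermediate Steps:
(9188 + 43036)/(33944 + 17050) = 52224/50994 = 52224*(1/50994) = 8704/8499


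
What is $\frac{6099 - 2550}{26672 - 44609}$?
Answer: $- \frac{1183}{5979} \approx -0.19786$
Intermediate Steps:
$\frac{6099 - 2550}{26672 - 44609} = \frac{3549}{-17937} = 3549 \left(- \frac{1}{17937}\right) = - \frac{1183}{5979}$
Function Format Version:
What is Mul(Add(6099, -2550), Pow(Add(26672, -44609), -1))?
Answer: Rational(-1183, 5979) ≈ -0.19786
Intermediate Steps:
Mul(Add(6099, -2550), Pow(Add(26672, -44609), -1)) = Mul(3549, Pow(-17937, -1)) = Mul(3549, Rational(-1, 17937)) = Rational(-1183, 5979)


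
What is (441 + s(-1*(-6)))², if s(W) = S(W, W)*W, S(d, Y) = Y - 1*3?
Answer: 210681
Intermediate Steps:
S(d, Y) = -3 + Y (S(d, Y) = Y - 3 = -3 + Y)
s(W) = W*(-3 + W) (s(W) = (-3 + W)*W = W*(-3 + W))
(441 + s(-1*(-6)))² = (441 + (-1*(-6))*(-3 - 1*(-6)))² = (441 + 6*(-3 + 6))² = (441 + 6*3)² = (441 + 18)² = 459² = 210681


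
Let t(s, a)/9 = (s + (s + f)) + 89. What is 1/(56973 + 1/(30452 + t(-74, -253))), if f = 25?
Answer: 30146/1717508059 ≈ 1.7552e-5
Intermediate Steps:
t(s, a) = 1026 + 18*s (t(s, a) = 9*((s + (s + 25)) + 89) = 9*((s + (25 + s)) + 89) = 9*((25 + 2*s) + 89) = 9*(114 + 2*s) = 1026 + 18*s)
1/(56973 + 1/(30452 + t(-74, -253))) = 1/(56973 + 1/(30452 + (1026 + 18*(-74)))) = 1/(56973 + 1/(30452 + (1026 - 1332))) = 1/(56973 + 1/(30452 - 306)) = 1/(56973 + 1/30146) = 1/(1717508059/30146) = 30146/1717508059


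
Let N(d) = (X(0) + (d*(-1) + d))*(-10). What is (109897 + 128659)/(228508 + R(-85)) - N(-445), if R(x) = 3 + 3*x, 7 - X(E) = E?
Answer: 4054119/57064 ≈ 71.045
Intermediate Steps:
X(E) = 7 - E
N(d) = -70 (N(d) = ((7 - 1*0) + (d*(-1) + d))*(-10) = ((7 + 0) + (-d + d))*(-10) = (7 + 0)*(-10) = 7*(-10) = -70)
(109897 + 128659)/(228508 + R(-85)) - N(-445) = (109897 + 128659)/(228508 + (3 + 3*(-85))) - 1*(-70) = 238556/(228508 + (3 - 255)) + 70 = 238556/(228508 - 252) + 70 = 238556/228256 + 70 = 238556*(1/228256) + 70 = 59639/57064 + 70 = 4054119/57064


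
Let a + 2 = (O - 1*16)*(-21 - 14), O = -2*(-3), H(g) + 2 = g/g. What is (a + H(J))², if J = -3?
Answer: 120409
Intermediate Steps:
H(g) = -1 (H(g) = -2 + g/g = -2 + 1 = -1)
O = 6
a = 348 (a = -2 + (6 - 1*16)*(-21 - 14) = -2 + (6 - 16)*(-35) = -2 - 10*(-35) = -2 + 350 = 348)
(a + H(J))² = (348 - 1)² = 347² = 120409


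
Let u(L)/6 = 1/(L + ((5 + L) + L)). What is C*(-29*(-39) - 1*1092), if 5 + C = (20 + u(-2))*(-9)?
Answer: -5109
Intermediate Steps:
u(L) = 6/(5 + 3*L) (u(L) = 6/(L + ((5 + L) + L)) = 6/(L + (5 + 2*L)) = 6/(5 + 3*L))
C = -131 (C = -5 + (20 + 6/(5 + 3*(-2)))*(-9) = -5 + (20 + 6/(5 - 6))*(-9) = -5 + (20 + 6/(-1))*(-9) = -5 + (20 + 6*(-1))*(-9) = -5 + (20 - 6)*(-9) = -5 + 14*(-9) = -5 - 126 = -131)
C*(-29*(-39) - 1*1092) = -131*(-29*(-39) - 1*1092) = -131*(1131 - 1092) = -131*39 = -5109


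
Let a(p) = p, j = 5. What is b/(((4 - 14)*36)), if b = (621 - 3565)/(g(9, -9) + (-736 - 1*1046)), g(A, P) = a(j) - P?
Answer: -46/9945 ≈ -0.0046254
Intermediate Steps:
g(A, P) = 5 - P
b = 368/221 (b = (621 - 3565)/((5 - 1*(-9)) + (-736 - 1*1046)) = -2944/((5 + 9) + (-736 - 1046)) = -2944/(14 - 1782) = -2944/(-1768) = -2944*(-1/1768) = 368/221 ≈ 1.6652)
b/(((4 - 14)*36)) = 368/(221*(((4 - 14)*36))) = 368/(221*((-10*36))) = (368/221)/(-360) = (368/221)*(-1/360) = -46/9945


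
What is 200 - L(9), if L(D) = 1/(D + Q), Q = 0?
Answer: 1799/9 ≈ 199.89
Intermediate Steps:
L(D) = 1/D (L(D) = 1/(D + 0) = 1/D)
200 - L(9) = 200 - 1/9 = 200 - 1*⅑ = 200 - ⅑ = 1799/9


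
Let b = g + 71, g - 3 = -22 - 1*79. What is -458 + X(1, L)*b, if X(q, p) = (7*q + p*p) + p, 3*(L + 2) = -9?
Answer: -1187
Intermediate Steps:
L = -5 (L = -2 + (⅓)*(-9) = -2 - 3 = -5)
g = -98 (g = 3 + (-22 - 1*79) = 3 + (-22 - 79) = 3 - 101 = -98)
b = -27 (b = -98 + 71 = -27)
X(q, p) = p + p² + 7*q (X(q, p) = (7*q + p²) + p = (p² + 7*q) + p = p + p² + 7*q)
-458 + X(1, L)*b = -458 + (-5 + (-5)² + 7*1)*(-27) = -458 + (-5 + 25 + 7)*(-27) = -458 + 27*(-27) = -458 - 729 = -1187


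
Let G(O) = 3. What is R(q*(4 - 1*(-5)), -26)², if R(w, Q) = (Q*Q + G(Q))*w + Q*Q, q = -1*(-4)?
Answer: 631014400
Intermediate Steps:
q = 4
R(w, Q) = Q² + w*(3 + Q²) (R(w, Q) = (Q*Q + 3)*w + Q*Q = (Q² + 3)*w + Q² = (3 + Q²)*w + Q² = w*(3 + Q²) + Q² = Q² + w*(3 + Q²))
R(q*(4 - 1*(-5)), -26)² = ((-26)² + 3*(4*(4 - 1*(-5))) + (4*(4 - 1*(-5)))*(-26)²)² = (676 + 3*(4*(4 + 5)) + (4*(4 + 5))*676)² = (676 + 3*(4*9) + (4*9)*676)² = (676 + 3*36 + 36*676)² = (676 + 108 + 24336)² = 25120² = 631014400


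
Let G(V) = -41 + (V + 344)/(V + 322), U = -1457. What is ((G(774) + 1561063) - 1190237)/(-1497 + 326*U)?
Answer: -203190739/261110492 ≈ -0.77818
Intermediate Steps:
G(V) = -41 + (344 + V)/(322 + V)
((G(774) + 1561063) - 1190237)/(-1497 + 326*U) = ((2*(-6429 - 20*774)/(322 + 774) + 1561063) - 1190237)/(-1497 + 326*(-1457)) = ((2*(-6429 - 15480)/1096 + 1561063) - 1190237)/(-1497 - 474982) = ((2*(1/1096)*(-21909) + 1561063) - 1190237)/(-476479) = ((-21909/548 + 1561063) - 1190237)*(-1/476479) = (855440615/548 - 1190237)*(-1/476479) = (203190739/548)*(-1/476479) = -203190739/261110492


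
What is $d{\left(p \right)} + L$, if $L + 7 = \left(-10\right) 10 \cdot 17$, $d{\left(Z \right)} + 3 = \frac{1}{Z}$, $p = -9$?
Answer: $- \frac{15391}{9} \approx -1710.1$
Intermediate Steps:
$d{\left(Z \right)} = -3 + \frac{1}{Z}$
$L = -1707$ ($L = -7 + \left(-10\right) 10 \cdot 17 = -7 - 1700 = -1707$)
$d{\left(p \right)} + L = \left(-3 + \frac{1}{-9}\right) - 1707 = \left(-3 - \frac{1}{9}\right) - 1707 = - \frac{28}{9} - 1707 = - \frac{15391}{9}$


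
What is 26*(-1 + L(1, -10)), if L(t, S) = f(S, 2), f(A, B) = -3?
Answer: -104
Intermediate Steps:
L(t, S) = -3
26*(-1 + L(1, -10)) = 26*(-1 - 3) = 26*(-4) = -104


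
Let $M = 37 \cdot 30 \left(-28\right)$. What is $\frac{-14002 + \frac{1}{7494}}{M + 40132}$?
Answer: $- \frac{104930987}{67835688} \approx -1.5468$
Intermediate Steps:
$M = -31080$ ($M = 1110 \left(-28\right) = -31080$)
$\frac{-14002 + \frac{1}{7494}}{M + 40132} = \frac{-14002 + \frac{1}{7494}}{-31080 + 40132} = \frac{-14002 + \frac{1}{7494}}{9052} = \left(- \frac{104930987}{7494}\right) \frac{1}{9052} = - \frac{104930987}{67835688}$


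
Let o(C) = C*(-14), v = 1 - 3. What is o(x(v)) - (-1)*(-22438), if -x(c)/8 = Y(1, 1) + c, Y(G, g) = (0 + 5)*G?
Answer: -22102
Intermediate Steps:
Y(G, g) = 5*G
v = -2
x(c) = -40 - 8*c (x(c) = -8*(5*1 + c) = -8*(5 + c) = -40 - 8*c)
o(C) = -14*C
o(x(v)) - (-1)*(-22438) = -14*(-40 - 8*(-2)) - (-1)*(-22438) = -14*(-40 + 16) - 1*22438 = -14*(-24) - 22438 = 336 - 22438 = -22102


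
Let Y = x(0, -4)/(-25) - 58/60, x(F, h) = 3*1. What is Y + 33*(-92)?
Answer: -455563/150 ≈ -3037.1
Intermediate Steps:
x(F, h) = 3
Y = -163/150 (Y = 3/(-25) - 58/60 = 3*(-1/25) - 58*1/60 = -3/25 - 29/30 = -163/150 ≈ -1.0867)
Y + 33*(-92) = -163/150 + 33*(-92) = -163/150 - 3036 = -455563/150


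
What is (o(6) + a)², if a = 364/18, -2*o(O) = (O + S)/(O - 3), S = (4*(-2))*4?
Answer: 48841/81 ≈ 602.98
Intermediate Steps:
S = -32 (S = -8*4 = -32)
o(O) = -(-32 + O)/(2*(-3 + O)) (o(O) = -(O - 32)/(2*(O - 3)) = -(-32 + O)/(2*(-3 + O)))
a = 182/9 (a = 364*(1/18) = 182/9 ≈ 20.222)
(o(6) + a)² = ((32 - 1*6)/(2*(-3 + 6)) + 182/9)² = ((½)*(32 - 6)/3 + 182/9)² = ((½)*(⅓)*26 + 182/9)² = (13/3 + 182/9)² = (221/9)² = 48841/81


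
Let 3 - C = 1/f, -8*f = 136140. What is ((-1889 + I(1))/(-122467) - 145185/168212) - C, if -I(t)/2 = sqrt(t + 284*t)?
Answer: -2697787218421873/701135260801140 + 2*sqrt(285)/122467 ≈ -3.8475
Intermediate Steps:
I(t) = -2*sqrt(285)*sqrt(t) (I(t) = -2*sqrt(t + 284*t) = -2*sqrt(285)*sqrt(t))
f = -34035/2 (f = -1/8*136140 = -34035/2 ≈ -17018.)
C = 102107/34035 (C = 3 - 1/(-34035/2) = 3 - 1*(-2/34035) = 3 + 2/34035 = 102107/34035 ≈ 3.0001)
((-1889 + I(1))/(-122467) - 145185/168212) - C = ((-1889 - 2*sqrt(285)*sqrt(1))/(-122467) - 145185/168212) - 1*102107/34035 = ((-1889 - 2*sqrt(285)*1)*(-1/122467) - 145185*1/168212) - 102107/34035 = ((-1889 - 2*sqrt(285))*(-1/122467) - 145185/168212) - 102107/34035 = ((1889/122467 + 2*sqrt(285)/122467) - 145185/168212) - 102107/34035 = (-17462618927/20600419004 + 2*sqrt(285)/122467) - 102107/34035 = -2697787218421873/701135260801140 + 2*sqrt(285)/122467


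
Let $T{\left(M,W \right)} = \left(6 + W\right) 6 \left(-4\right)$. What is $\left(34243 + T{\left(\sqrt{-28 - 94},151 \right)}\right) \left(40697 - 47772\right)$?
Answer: $-215610625$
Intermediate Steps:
$T{\left(M,W \right)} = -144 - 24 W$ ($T{\left(M,W \right)} = \left(6 + W\right) \left(-24\right) = -144 - 24 W$)
$\left(34243 + T{\left(\sqrt{-28 - 94},151 \right)}\right) \left(40697 - 47772\right) = \left(34243 - 3768\right) \left(40697 - 47772\right) = \left(34243 - 3768\right) \left(-7075\right) = 30475 \left(-7075\right) = -215610625$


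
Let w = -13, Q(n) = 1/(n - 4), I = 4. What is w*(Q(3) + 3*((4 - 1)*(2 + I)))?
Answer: -689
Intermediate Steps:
Q(n) = 1/(-4 + n)
w*(Q(3) + 3*((4 - 1)*(2 + I))) = -13*(1/(-4 + 3) + 3*((4 - 1)*(2 + 4))) = -13*(1/(-1) + 3*(3*6)) = -13*(-1 + 3*18) = -13*(-1 + 54) = -13*53 = -689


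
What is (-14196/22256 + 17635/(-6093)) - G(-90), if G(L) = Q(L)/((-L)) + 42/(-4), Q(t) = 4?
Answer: 30091451/4346340 ≈ 6.9234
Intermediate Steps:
G(L) = -21/2 - 4/L (G(L) = 4/((-L)) + 42/(-4) = 4*(-1/L) + 42*(-1/4) = -4/L - 21/2 = -21/2 - 4/L)
(-14196/22256 + 17635/(-6093)) - G(-90) = (-14196/22256 + 17635/(-6093)) - (-21/2 - 4/(-90)) = (-14196*1/22256 + 17635*(-1/6093)) - (-21/2 - 4*(-1/90)) = (-273/428 - 17635/6093) - (-21/2 + 2/45) = -9211169/2607804 - 1*(-941/90) = -9211169/2607804 + 941/90 = 30091451/4346340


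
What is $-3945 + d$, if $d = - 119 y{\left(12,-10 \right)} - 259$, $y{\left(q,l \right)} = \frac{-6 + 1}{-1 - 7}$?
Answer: $- \frac{34227}{8} \approx -4278.4$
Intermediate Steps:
$y{\left(q,l \right)} = \frac{5}{8}$ ($y{\left(q,l \right)} = - \frac{5}{-8} = \left(-5\right) \left(- \frac{1}{8}\right) = \frac{5}{8}$)
$d = - \frac{2667}{8}$ ($d = \left(-119\right) \frac{5}{8} - 259 = - \frac{595}{8} - 259 = - \frac{2667}{8} \approx -333.38$)
$-3945 + d = -3945 - \frac{2667}{8} = - \frac{34227}{8}$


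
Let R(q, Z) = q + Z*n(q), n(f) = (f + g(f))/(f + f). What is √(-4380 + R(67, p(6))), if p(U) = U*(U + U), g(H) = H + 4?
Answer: I*√19028201/67 ≈ 65.106*I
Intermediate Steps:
g(H) = 4 + H
p(U) = 2*U² (p(U) = U*(2*U) = 2*U²)
n(f) = (4 + 2*f)/(2*f) (n(f) = (f + (4 + f))/(f + f) = (4 + 2*f)/((2*f)) = (4 + 2*f)*(1/(2*f)) = (4 + 2*f)/(2*f))
R(q, Z) = q + Z*(2 + q)/q (R(q, Z) = q + Z*((2 + q)/q) = q + Z*(2 + q)/q)
√(-4380 + R(67, p(6))) = √(-4380 + (2*6² + 67 + 2*(2*6²)/67)) = √(-4380 + (2*36 + 67 + 2*(2*36)*(1/67))) = √(-4380 + (72 + 67 + 2*72*(1/67))) = √(-4380 + (72 + 67 + 144/67)) = √(-4380 + 9457/67) = √(-284003/67) = I*√19028201/67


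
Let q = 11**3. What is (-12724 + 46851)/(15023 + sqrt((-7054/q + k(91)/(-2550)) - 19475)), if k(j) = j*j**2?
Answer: 1740095226370050/766072060066901 - 1876985*I*sqrt(75308768414022)/766072060066901 ≈ 2.2715 - 0.021262*I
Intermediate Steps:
q = 1331
k(j) = j**3
(-12724 + 46851)/(15023 + sqrt((-7054/q + k(91)/(-2550)) - 19475)) = (-12724 + 46851)/(15023 + sqrt((-7054/1331 + 91**3/(-2550)) - 19475)) = 34127/(15023 + sqrt((-7054*1/1331 + 753571*(-1/2550)) - 19475)) = 34127/(15023 + sqrt((-7054/1331 - 753571/2550) - 19475)) = 34127/(15023 + sqrt(-1020990701/3394050 - 19475)) = 34127/(15023 + sqrt(-67120114451/3394050)) = 34127/(15023 + I*sqrt(75308768414022)/61710)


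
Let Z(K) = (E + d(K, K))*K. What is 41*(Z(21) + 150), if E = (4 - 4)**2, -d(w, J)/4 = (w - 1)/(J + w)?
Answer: 4510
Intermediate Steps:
d(w, J) = -4*(-1 + w)/(J + w) (d(w, J) = -4*(w - 1)/(J + w) = -4*(-1 + w)/(J + w))
E = 0 (E = 0**2 = 0)
Z(K) = 2 - 2*K (Z(K) = (0 + 4*(1 - K)/(K + K))*K = (0 + 4*(1 - K)/((2*K)))*K = (0 + 4*(1/(2*K))*(1 - K))*K = (0 + 2*(1 - K)/K)*K = (2*(1 - K)/K)*K = 2 - 2*K)
41*(Z(21) + 150) = 41*((2 - 2*21) + 150) = 41*((2 - 42) + 150) = 41*(-40 + 150) = 41*110 = 4510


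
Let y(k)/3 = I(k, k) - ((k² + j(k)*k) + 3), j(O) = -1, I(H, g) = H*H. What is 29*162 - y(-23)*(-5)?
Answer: 4308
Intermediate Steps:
I(H, g) = H²
y(k) = -9 + 3*k (y(k) = 3*(k² - ((k² - k) + 3)) = 3*(k² - (3 + k² - k)) = 3*(k² + (-3 + k - k²)) = 3*(-3 + k) = -9 + 3*k)
29*162 - y(-23)*(-5) = 29*162 - (-9 + 3*(-23))*(-5) = 4698 - (-9 - 69)*(-5) = 4698 - (-78)*(-5) = 4698 - 1*390 = 4698 - 390 = 4308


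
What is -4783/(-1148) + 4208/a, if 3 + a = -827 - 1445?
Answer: 864363/373100 ≈ 2.3167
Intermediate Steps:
a = -2275 (a = -3 + (-827 - 1445) = -3 - 2272 = -2275)
-4783/(-1148) + 4208/a = -4783/(-1148) + 4208/(-2275) = -4783*(-1/1148) + 4208*(-1/2275) = 4783/1148 - 4208/2275 = 864363/373100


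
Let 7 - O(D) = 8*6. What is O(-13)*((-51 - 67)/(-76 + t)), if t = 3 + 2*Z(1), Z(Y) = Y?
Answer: -4838/71 ≈ -68.141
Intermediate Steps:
O(D) = -41 (O(D) = 7 - 8*6 = 7 - 1*48 = 7 - 48 = -41)
t = 5 (t = 3 + 2*1 = 3 + 2 = 5)
O(-13)*((-51 - 67)/(-76 + t)) = -41*(-51 - 67)/(-76 + 5) = -(-4838)/(-71) = -(-4838)*(-1)/71 = -41*118/71 = -4838/71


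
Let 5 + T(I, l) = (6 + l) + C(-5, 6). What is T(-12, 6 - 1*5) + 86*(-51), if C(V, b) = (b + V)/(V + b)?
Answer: -4383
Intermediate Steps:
C(V, b) = 1 (C(V, b) = (V + b)/(V + b) = 1)
T(I, l) = 2 + l (T(I, l) = -5 + ((6 + l) + 1) = -5 + (7 + l) = 2 + l)
T(-12, 6 - 1*5) + 86*(-51) = (2 + (6 - 1*5)) + 86*(-51) = (2 + (6 - 5)) - 4386 = (2 + 1) - 4386 = 3 - 4386 = -4383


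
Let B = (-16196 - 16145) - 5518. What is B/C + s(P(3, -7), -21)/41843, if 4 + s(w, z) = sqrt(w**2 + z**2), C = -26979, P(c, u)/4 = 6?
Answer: 93178013/66404841 + 3*sqrt(113)/41843 ≈ 1.4039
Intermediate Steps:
P(c, u) = 24 (P(c, u) = 4*6 = 24)
s(w, z) = -4 + sqrt(w**2 + z**2)
B = -37859 (B = -32341 - 5518 = -37859)
B/C + s(P(3, -7), -21)/41843 = -37859/(-26979) + (-4 + sqrt(24**2 + (-21)**2))/41843 = -37859*(-1/26979) + (-4 + sqrt(576 + 441))*(1/41843) = 2227/1587 + (-4 + sqrt(1017))*(1/41843) = 2227/1587 + (-4 + 3*sqrt(113))*(1/41843) = 2227/1587 + (-4/41843 + 3*sqrt(113)/41843) = 93178013/66404841 + 3*sqrt(113)/41843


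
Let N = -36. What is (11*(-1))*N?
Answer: 396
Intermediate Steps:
(11*(-1))*N = (11*(-1))*(-36) = -11*(-36) = 396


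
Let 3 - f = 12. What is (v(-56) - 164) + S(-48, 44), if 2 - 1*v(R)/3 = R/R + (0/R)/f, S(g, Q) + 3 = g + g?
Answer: -260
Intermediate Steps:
f = -9 (f = 3 - 1*12 = 3 - 12 = -9)
S(g, Q) = -3 + 2*g (S(g, Q) = -3 + (g + g) = -3 + 2*g)
v(R) = 3 (v(R) = 6 - 3*(R/R + (0/R)/(-9)) = 6 - 3*(1 + 0*(-⅑)) = 6 - 3*(1 + 0) = 6 - 3*1 = 6 - 3 = 3)
(v(-56) - 164) + S(-48, 44) = (3 - 164) + (-3 + 2*(-48)) = -161 + (-3 - 96) = -161 - 99 = -260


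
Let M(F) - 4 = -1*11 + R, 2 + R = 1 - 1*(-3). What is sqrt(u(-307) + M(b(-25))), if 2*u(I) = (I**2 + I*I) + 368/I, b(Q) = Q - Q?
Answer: 2*sqrt(2220586567)/307 ≈ 306.99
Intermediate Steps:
b(Q) = 0
R = 2 (R = -2 + (1 - 1*(-3)) = -2 + (1 + 3) = -2 + 4 = 2)
u(I) = I**2 + 184/I (u(I) = ((I**2 + I*I) + 368/I)/2 = ((I**2 + I**2) + 368/I)/2 = (2*I**2 + 368/I)/2 = I**2 + 184/I)
M(F) = -5 (M(F) = 4 + (-1*11 + 2) = 4 + (-11 + 2) = 4 - 9 = -5)
sqrt(u(-307) + M(b(-25))) = sqrt((184 + (-307)**3)/(-307) - 5) = sqrt(-(184 - 28934443)/307 - 5) = sqrt(-1/307*(-28934259) - 5) = sqrt(28934259/307 - 5) = sqrt(28932724/307) = 2*sqrt(2220586567)/307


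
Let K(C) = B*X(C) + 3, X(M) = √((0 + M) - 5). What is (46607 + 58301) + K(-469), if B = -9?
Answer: 104911 - 9*I*√474 ≈ 1.0491e+5 - 195.94*I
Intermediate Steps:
X(M) = √(-5 + M) (X(M) = √(M - 5) = √(-5 + M))
K(C) = 3 - 9*√(-5 + C) (K(C) = -9*√(-5 + C) + 3 = 3 - 9*√(-5 + C))
(46607 + 58301) + K(-469) = (46607 + 58301) + (3 - 9*√(-5 - 469)) = 104908 + (3 - 9*I*√474) = 104911 - 9*I*√474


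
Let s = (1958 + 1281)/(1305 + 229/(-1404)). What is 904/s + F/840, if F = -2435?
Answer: 23001123115/63665784 ≈ 361.28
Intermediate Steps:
s = 4547556/1831991 (s = 3239/(1305 + 229*(-1/1404)) = 3239/(1305 - 229/1404) = 3239/(1831991/1404) = 3239*(1404/1831991) = 4547556/1831991 ≈ 2.4823)
904/s + F/840 = 904/(4547556/1831991) - 2435/840 = 904*(1831991/4547556) - 2435*1/840 = 414029966/1136889 - 487/168 = 23001123115/63665784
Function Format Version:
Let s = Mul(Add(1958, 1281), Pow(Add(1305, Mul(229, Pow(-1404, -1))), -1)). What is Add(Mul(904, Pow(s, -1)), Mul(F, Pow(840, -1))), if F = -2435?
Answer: Rational(23001123115, 63665784) ≈ 361.28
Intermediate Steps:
s = Rational(4547556, 1831991) (s = Mul(3239, Pow(Add(1305, Mul(229, Rational(-1, 1404))), -1)) = Mul(3239, Pow(Add(1305, Rational(-229, 1404)), -1)) = Mul(3239, Pow(Rational(1831991, 1404), -1)) = Mul(3239, Rational(1404, 1831991)) = Rational(4547556, 1831991) ≈ 2.4823)
Add(Mul(904, Pow(s, -1)), Mul(F, Pow(840, -1))) = Add(Mul(904, Pow(Rational(4547556, 1831991), -1)), Mul(-2435, Pow(840, -1))) = Add(Mul(904, Rational(1831991, 4547556)), Mul(-2435, Rational(1, 840))) = Add(Rational(414029966, 1136889), Rational(-487, 168)) = Rational(23001123115, 63665784)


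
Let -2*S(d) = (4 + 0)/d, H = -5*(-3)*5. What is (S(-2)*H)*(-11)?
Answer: -825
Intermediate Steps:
H = 75 (H = 15*5 = 75)
S(d) = -2/d (S(d) = -(4 + 0)/(2*d) = -2/d)
(S(-2)*H)*(-11) = (-2/(-2)*75)*(-11) = (-2*(-½)*75)*(-11) = (1*75)*(-11) = 75*(-11) = -825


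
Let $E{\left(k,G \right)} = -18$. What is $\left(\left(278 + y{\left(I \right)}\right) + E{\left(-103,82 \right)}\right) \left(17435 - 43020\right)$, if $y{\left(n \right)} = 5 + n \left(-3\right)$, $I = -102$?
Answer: $-14609035$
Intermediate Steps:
$y{\left(n \right)} = 5 - 3 n$
$\left(\left(278 + y{\left(I \right)}\right) + E{\left(-103,82 \right)}\right) \left(17435 - 43020\right) = \left(\left(278 + \left(5 - -306\right)\right) - 18\right) \left(17435 - 43020\right) = \left(\left(278 + \left(5 + 306\right)\right) - 18\right) \left(-25585\right) = \left(\left(278 + 311\right) - 18\right) \left(-25585\right) = \left(589 - 18\right) \left(-25585\right) = 571 \left(-25585\right) = -14609035$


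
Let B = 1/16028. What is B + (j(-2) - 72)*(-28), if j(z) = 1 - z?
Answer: 30966097/16028 ≈ 1932.0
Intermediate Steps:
B = 1/16028 ≈ 6.2391e-5
B + (j(-2) - 72)*(-28) = 1/16028 + ((1 - 1*(-2)) - 72)*(-28) = 1/16028 + ((1 + 2) - 72)*(-28) = 1/16028 + (3 - 72)*(-28) = 1/16028 - 69*(-28) = 1/16028 + 1932 = 30966097/16028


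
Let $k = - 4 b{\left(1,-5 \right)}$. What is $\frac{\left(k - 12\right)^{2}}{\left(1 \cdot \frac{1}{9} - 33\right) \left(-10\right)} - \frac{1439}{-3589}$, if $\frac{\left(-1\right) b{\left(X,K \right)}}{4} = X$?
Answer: $\frac{8068}{17945} \approx 0.4496$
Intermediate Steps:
$b{\left(X,K \right)} = - 4 X$
$k = 16$ ($k = - 4 \left(\left(-4\right) 1\right) = \left(-4\right) \left(-4\right) = 16$)
$\frac{\left(k - 12\right)^{2}}{\left(1 \cdot \frac{1}{9} - 33\right) \left(-10\right)} - \frac{1439}{-3589} = \frac{\left(16 - 12\right)^{2}}{\left(1 \cdot \frac{1}{9} - 33\right) \left(-10\right)} - \frac{1439}{-3589} = \frac{4^{2}}{\left(1 \cdot \frac{1}{9} - 33\right) \left(-10\right)} - - \frac{1439}{3589} = \frac{16}{\left(\frac{1}{9} - 33\right) \left(-10\right)} + \frac{1439}{3589} = \frac{16}{\left(- \frac{296}{9}\right) \left(-10\right)} + \frac{1439}{3589} = \frac{16}{\frac{2960}{9}} + \frac{1439}{3589} = 16 \cdot \frac{9}{2960} + \frac{1439}{3589} = \frac{9}{185} + \frac{1439}{3589} = \frac{8068}{17945}$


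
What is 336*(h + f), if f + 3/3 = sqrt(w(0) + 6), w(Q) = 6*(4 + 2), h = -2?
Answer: -1008 + 336*sqrt(42) ≈ 1169.5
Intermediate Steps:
w(Q) = 36 (w(Q) = 6*6 = 36)
f = -1 + sqrt(42) (f = -1 + sqrt(36 + 6) = -1 + sqrt(42) ≈ 5.4807)
336*(h + f) = 336*(-2 + (-1 + sqrt(42))) = 336*(-3 + sqrt(42)) = -1008 + 336*sqrt(42)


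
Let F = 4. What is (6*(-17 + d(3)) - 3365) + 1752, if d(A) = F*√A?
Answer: -1715 + 24*√3 ≈ -1673.4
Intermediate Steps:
d(A) = 4*√A
(6*(-17 + d(3)) - 3365) + 1752 = (6*(-17 + 4*√3) - 3365) + 1752 = ((-102 + 24*√3) - 3365) + 1752 = (-3467 + 24*√3) + 1752 = -1715 + 24*√3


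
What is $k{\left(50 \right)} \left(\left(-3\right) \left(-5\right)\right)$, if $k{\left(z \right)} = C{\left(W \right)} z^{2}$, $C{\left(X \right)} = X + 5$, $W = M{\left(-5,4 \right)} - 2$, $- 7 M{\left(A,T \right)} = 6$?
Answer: $\frac{562500}{7} \approx 80357.0$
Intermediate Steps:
$M{\left(A,T \right)} = - \frac{6}{7}$ ($M{\left(A,T \right)} = \left(- \frac{1}{7}\right) 6 = - \frac{6}{7}$)
$W = - \frac{20}{7}$ ($W = - \frac{6}{7} - 2 = - \frac{20}{7} \approx -2.8571$)
$C{\left(X \right)} = 5 + X$
$k{\left(z \right)} = \frac{15 z^{2}}{7}$ ($k{\left(z \right)} = \left(5 - \frac{20}{7}\right) z^{2} = \frac{15 z^{2}}{7}$)
$k{\left(50 \right)} \left(\left(-3\right) \left(-5\right)\right) = \frac{15 \cdot 50^{2}}{7} \left(\left(-3\right) \left(-5\right)\right) = \frac{15}{7} \cdot 2500 \cdot 15 = \frac{37500}{7} \cdot 15 = \frac{562500}{7}$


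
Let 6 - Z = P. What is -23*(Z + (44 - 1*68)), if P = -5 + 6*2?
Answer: 575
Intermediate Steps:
P = 7 (P = -5 + 12 = 7)
Z = -1 (Z = 6 - 1*7 = 6 - 7 = -1)
-23*(Z + (44 - 1*68)) = -23*(-1 + (44 - 1*68)) = -23*(-1 + (44 - 68)) = -23*(-1 - 24) = -23*(-25) = 575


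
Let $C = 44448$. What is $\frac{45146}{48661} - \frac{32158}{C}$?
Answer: $\frac{220904485}{1081442064} \approx 0.20427$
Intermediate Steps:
$\frac{45146}{48661} - \frac{32158}{C} = \frac{45146}{48661} - \frac{32158}{44448} = 45146 \cdot \frac{1}{48661} - \frac{16079}{22224} = \frac{45146}{48661} - \frac{16079}{22224} = \frac{220904485}{1081442064}$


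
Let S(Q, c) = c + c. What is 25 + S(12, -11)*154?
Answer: -3363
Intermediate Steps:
S(Q, c) = 2*c
25 + S(12, -11)*154 = 25 + (2*(-11))*154 = 25 - 22*154 = 25 - 3388 = -3363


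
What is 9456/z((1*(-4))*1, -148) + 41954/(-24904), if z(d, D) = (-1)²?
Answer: 10702285/1132 ≈ 9454.3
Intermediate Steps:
z(d, D) = 1
9456/z((1*(-4))*1, -148) + 41954/(-24904) = 9456/1 + 41954/(-24904) = 9456*1 + 41954*(-1/24904) = 9456 - 1907/1132 = 10702285/1132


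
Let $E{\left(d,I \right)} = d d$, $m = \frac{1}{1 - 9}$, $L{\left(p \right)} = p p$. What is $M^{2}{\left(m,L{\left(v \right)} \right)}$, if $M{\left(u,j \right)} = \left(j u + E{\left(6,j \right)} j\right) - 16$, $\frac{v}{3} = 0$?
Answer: $256$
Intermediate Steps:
$v = 0$ ($v = 3 \cdot 0 = 0$)
$L{\left(p \right)} = p^{2}$
$m = - \frac{1}{8}$ ($m = \frac{1}{-8} = - \frac{1}{8} \approx -0.125$)
$E{\left(d,I \right)} = d^{2}$
$M{\left(u,j \right)} = -16 + 36 j + j u$ ($M{\left(u,j \right)} = \left(j u + 6^{2} j\right) - 16 = \left(j u + 36 j\right) - 16 = \left(36 j + j u\right) - 16 = -16 + 36 j + j u$)
$M^{2}{\left(m,L{\left(v \right)} \right)} = \left(-16 + 36 \cdot 0^{2} + 0^{2} \left(- \frac{1}{8}\right)\right)^{2} = \left(-16 + 36 \cdot 0 + 0 \left(- \frac{1}{8}\right)\right)^{2} = \left(-16 + 0 + 0\right)^{2} = \left(-16\right)^{2} = 256$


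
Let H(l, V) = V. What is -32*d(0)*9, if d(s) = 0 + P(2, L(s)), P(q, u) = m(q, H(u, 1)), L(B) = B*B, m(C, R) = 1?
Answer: -288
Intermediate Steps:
L(B) = B**2
P(q, u) = 1
d(s) = 1 (d(s) = 0 + 1 = 1)
-32*d(0)*9 = -32*1*9 = -32*9 = -288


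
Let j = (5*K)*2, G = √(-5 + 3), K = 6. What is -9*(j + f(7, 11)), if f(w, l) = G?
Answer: -540 - 9*I*√2 ≈ -540.0 - 12.728*I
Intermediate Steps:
G = I*√2 (G = √(-2) = I*√2 ≈ 1.4142*I)
f(w, l) = I*√2
j = 60 (j = (5*6)*2 = 30*2 = 60)
-9*(j + f(7, 11)) = -9*(60 + I*√2) = -540 - 9*I*√2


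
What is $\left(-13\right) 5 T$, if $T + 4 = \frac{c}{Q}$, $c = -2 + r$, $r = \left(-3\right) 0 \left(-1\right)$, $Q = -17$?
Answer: $\frac{4290}{17} \approx 252.35$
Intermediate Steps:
$r = 0$ ($r = 0 \left(-1\right) = 0$)
$c = -2$ ($c = -2 + 0 = -2$)
$T = - \frac{66}{17}$ ($T = -4 - \frac{2}{-17} = -4 - - \frac{2}{17} = -4 + \frac{2}{17} = - \frac{66}{17} \approx -3.8824$)
$\left(-13\right) 5 T = \left(-13\right) 5 \left(- \frac{66}{17}\right) = \left(-65\right) \left(- \frac{66}{17}\right) = \frac{4290}{17}$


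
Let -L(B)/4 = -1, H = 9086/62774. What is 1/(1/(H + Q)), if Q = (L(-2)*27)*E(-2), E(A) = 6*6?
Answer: 122037199/31387 ≈ 3888.1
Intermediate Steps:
E(A) = 36
H = 4543/31387 (H = 9086*(1/62774) = 4543/31387 ≈ 0.14474)
L(B) = 4 (L(B) = -4*(-1) = 4)
Q = 3888 (Q = (4*27)*36 = 108*36 = 3888)
1/(1/(H + Q)) = 1/(1/(4543/31387 + 3888)) = 1/(1/(122037199/31387)) = 1/(31387/122037199) = 122037199/31387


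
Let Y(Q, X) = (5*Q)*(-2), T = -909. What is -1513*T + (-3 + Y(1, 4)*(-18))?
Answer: 1375494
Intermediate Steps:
Y(Q, X) = -10*Q
-1513*T + (-3 + Y(1, 4)*(-18)) = -1513*(-909) + (-3 - 10*1*(-18)) = 1375317 + (-3 - 10*(-18)) = 1375317 + (-3 + 180) = 1375317 + 177 = 1375494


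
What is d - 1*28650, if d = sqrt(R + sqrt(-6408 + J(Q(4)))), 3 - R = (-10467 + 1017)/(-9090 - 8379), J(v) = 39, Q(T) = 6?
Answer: -28650 + sqrt(1029377 + 418609*I*sqrt(6369))/647 ≈ -28644.0 + 6.2203*I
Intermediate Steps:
R = 1591/647 (R = 3 - (-10467 + 1017)/(-9090 - 8379) = 3 - (-9450)/(-17469) = 3 - (-9450)*(-1)/17469 = 3 - 1*350/647 = 3 - 350/647 = 1591/647 ≈ 2.4590)
d = sqrt(1591/647 + I*sqrt(6369)) (d = sqrt(1591/647 + sqrt(-6408 + 39)) = sqrt(1591/647 + sqrt(-6369)) = sqrt(1591/647 + I*sqrt(6369)) ≈ 6.4149 + 6.2203*I)
d - 1*28650 = sqrt(1029377 + 418609*I*sqrt(6369))/647 - 1*28650 = sqrt(1029377 + 418609*I*sqrt(6369))/647 - 28650 = -28650 + sqrt(1029377 + 418609*I*sqrt(6369))/647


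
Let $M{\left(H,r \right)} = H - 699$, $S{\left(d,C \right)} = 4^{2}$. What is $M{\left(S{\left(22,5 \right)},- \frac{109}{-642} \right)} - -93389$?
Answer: $92706$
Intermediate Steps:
$S{\left(d,C \right)} = 16$
$M{\left(H,r \right)} = -699 + H$
$M{\left(S{\left(22,5 \right)},- \frac{109}{-642} \right)} - -93389 = \left(-699 + 16\right) - -93389 = -683 + 93389 = 92706$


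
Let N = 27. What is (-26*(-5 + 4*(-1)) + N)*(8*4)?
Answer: 8352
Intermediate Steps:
(-26*(-5 + 4*(-1)) + N)*(8*4) = (-26*(-5 + 4*(-1)) + 27)*(8*4) = (-26*(-5 - 4) + 27)*32 = (-26*(-9) + 27)*32 = (234 + 27)*32 = 261*32 = 8352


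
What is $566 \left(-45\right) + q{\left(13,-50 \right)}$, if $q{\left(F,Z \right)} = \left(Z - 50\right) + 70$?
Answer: $-25500$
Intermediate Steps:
$q{\left(F,Z \right)} = 20 + Z$ ($q{\left(F,Z \right)} = \left(Z - 50\right) + 70 = \left(-50 + Z\right) + 70 = 20 + Z$)
$566 \left(-45\right) + q{\left(13,-50 \right)} = 566 \left(-45\right) + \left(20 - 50\right) = -25470 - 30 = -25500$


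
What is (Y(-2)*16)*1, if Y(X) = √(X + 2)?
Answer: 0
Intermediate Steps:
Y(X) = √(2 + X)
(Y(-2)*16)*1 = (√(2 - 2)*16)*1 = (√0*16)*1 = (0*16)*1 = 0*1 = 0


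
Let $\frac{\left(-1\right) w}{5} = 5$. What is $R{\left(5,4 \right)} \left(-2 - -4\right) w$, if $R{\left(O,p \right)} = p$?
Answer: $-200$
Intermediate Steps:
$w = -25$ ($w = \left(-5\right) 5 = -25$)
$R{\left(5,4 \right)} \left(-2 - -4\right) w = 4 \left(-2 - -4\right) \left(-25\right) = 4 \left(-2 + 4\right) \left(-25\right) = 4 \cdot 2 \left(-25\right) = 8 \left(-25\right) = -200$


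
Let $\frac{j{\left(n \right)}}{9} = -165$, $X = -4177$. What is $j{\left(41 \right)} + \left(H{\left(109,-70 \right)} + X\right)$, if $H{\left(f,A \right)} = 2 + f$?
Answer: $-5551$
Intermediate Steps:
$j{\left(n \right)} = -1485$ ($j{\left(n \right)} = 9 \left(-165\right) = -1485$)
$j{\left(41 \right)} + \left(H{\left(109,-70 \right)} + X\right) = -1485 + \left(\left(2 + 109\right) - 4177\right) = -1485 + \left(111 - 4177\right) = -1485 - 4066 = -5551$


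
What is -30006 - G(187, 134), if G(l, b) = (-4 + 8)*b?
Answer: -30542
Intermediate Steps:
G(l, b) = 4*b
-30006 - G(187, 134) = -30006 - 4*134 = -30006 - 1*536 = -30006 - 536 = -30542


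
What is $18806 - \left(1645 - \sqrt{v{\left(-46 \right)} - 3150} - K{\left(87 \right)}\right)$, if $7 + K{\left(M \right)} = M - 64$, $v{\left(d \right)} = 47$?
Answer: $17177 + i \sqrt{3103} \approx 17177.0 + 55.705 i$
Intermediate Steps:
$K{\left(M \right)} = -71 + M$ ($K{\left(M \right)} = -7 + \left(M - 64\right) = -7 + \left(-64 + M\right) = -71 + M$)
$18806 - \left(1645 - \sqrt{v{\left(-46 \right)} - 3150} - K{\left(87 \right)}\right) = 18806 - \left(1629 - \sqrt{47 - 3150}\right) = 18806 - \left(1629 - i \sqrt{3103}\right) = 17177 + i \sqrt{3103}$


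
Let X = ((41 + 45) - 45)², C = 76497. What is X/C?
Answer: 1681/76497 ≈ 0.021975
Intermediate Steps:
X = 1681 (X = (86 - 45)² = 41² = 1681)
X/C = 1681/76497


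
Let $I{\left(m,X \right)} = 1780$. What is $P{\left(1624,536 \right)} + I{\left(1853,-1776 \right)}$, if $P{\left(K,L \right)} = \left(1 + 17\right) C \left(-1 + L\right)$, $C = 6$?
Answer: $59560$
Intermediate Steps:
$P{\left(K,L \right)} = -108 + 108 L$ ($P{\left(K,L \right)} = \left(1 + 17\right) 6 \left(-1 + L\right) = 18 \left(-6 + 6 L\right) = -108 + 108 L$)
$P{\left(1624,536 \right)} + I{\left(1853,-1776 \right)} = \left(-108 + 108 \cdot 536\right) + 1780 = \left(-108 + 57888\right) + 1780 = 57780 + 1780 = 59560$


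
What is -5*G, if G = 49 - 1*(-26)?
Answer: -375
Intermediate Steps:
G = 75 (G = 49 + 26 = 75)
-5*G = -5*75 = -375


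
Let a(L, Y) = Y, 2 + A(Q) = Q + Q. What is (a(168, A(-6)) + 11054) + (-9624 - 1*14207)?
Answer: -12791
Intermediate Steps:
A(Q) = -2 + 2*Q (A(Q) = -2 + (Q + Q) = -2 + 2*Q)
(a(168, A(-6)) + 11054) + (-9624 - 1*14207) = ((-2 + 2*(-6)) + 11054) + (-9624 - 1*14207) = ((-2 - 12) + 11054) + (-9624 - 14207) = (-14 + 11054) - 23831 = 11040 - 23831 = -12791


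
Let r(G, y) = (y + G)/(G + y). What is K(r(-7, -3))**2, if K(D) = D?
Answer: 1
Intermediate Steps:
r(G, y) = 1 (r(G, y) = (G + y)/(G + y) = 1)
K(r(-7, -3))**2 = 1**2 = 1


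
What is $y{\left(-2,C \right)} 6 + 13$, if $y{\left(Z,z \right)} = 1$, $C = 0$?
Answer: $19$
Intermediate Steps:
$y{\left(-2,C \right)} 6 + 13 = 1 \cdot 6 + 13 = 6 + 13 = 19$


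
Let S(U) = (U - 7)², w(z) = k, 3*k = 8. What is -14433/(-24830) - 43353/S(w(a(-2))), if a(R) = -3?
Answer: -745050441/322790 ≈ -2308.2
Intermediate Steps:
k = 8/3 (k = (⅓)*8 = 8/3 ≈ 2.6667)
w(z) = 8/3
S(U) = (-7 + U)²
-14433/(-24830) - 43353/S(w(a(-2))) = -14433/(-24830) - 43353/(-7 + 8/3)² = -14433*(-1/24830) - 43353/((-13/3)²) = 14433/24830 - 43353/169/9 = 14433/24830 - 43353*9/169 = 14433/24830 - 390177/169 = -745050441/322790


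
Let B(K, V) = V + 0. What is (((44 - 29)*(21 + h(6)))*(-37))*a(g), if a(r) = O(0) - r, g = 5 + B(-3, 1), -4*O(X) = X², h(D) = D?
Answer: 89910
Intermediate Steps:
B(K, V) = V
O(X) = -X²/4
g = 6 (g = 5 + 1 = 6)
a(r) = -r (a(r) = -¼*0² - r = -¼*0 - r = 0 - r = -r)
(((44 - 29)*(21 + h(6)))*(-37))*a(g) = (((44 - 29)*(21 + 6))*(-37))*(-1*6) = ((15*27)*(-37))*(-6) = (405*(-37))*(-6) = -14985*(-6) = 89910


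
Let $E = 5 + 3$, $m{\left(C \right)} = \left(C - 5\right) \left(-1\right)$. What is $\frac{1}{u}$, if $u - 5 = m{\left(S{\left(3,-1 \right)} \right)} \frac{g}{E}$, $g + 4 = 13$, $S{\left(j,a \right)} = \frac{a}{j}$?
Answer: $\frac{1}{11} \approx 0.090909$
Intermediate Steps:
$g = 9$ ($g = -4 + 13 = 9$)
$m{\left(C \right)} = 5 - C$ ($m{\left(C \right)} = \left(-5 + C\right) \left(-1\right) = 5 - C$)
$E = 8$
$u = 11$ ($u = 5 + \left(5 - - \frac{1}{3}\right) \frac{9}{8} = 5 + \left(5 + \frac{1}{3}\right) \frac{9}{8} = 5 + \frac{16}{3} \cdot \frac{9}{8} = 5 + 6 = 11$)
$\frac{1}{u} = \frac{1}{11}$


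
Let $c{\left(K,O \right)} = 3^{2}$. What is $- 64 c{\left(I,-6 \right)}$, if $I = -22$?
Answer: $-576$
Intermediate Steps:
$c{\left(K,O \right)} = 9$
$- 64 c{\left(I,-6 \right)} = \left(-64\right) 9 = -576$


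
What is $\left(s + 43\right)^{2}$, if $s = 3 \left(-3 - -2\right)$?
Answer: $1600$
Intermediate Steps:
$s = -3$ ($s = 3 \left(-3 + 2\right) = 3 \left(-1\right) = -3$)
$\left(s + 43\right)^{2} = \left(-3 + 43\right)^{2} = 40^{2} = 1600$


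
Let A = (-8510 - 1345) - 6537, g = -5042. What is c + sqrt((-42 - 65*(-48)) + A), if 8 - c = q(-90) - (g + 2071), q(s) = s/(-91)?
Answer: -269723/91 + I*sqrt(13314) ≈ -2964.0 + 115.39*I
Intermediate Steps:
q(s) = -s/91 (q(s) = s*(-1/91) = -s/91)
A = -16392 (A = -9855 - 6537 = -16392)
c = -269723/91 (c = 8 - (-1/91*(-90) - (-5042 + 2071)) = 8 - (90/91 - 1*(-2971)) = 8 - (90/91 + 2971) = 8 - 1*270451/91 = 8 - 270451/91 = -269723/91 ≈ -2964.0)
c + sqrt((-42 - 65*(-48)) + A) = -269723/91 + sqrt((-42 - 65*(-48)) - 16392) = -269723/91 + sqrt((-42 + 3120) - 16392) = -269723/91 + sqrt(3078 - 16392) = -269723/91 + sqrt(-13314) = -269723/91 + I*sqrt(13314)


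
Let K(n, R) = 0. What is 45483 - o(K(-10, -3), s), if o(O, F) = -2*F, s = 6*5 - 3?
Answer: 45537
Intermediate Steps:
s = 27 (s = 30 - 3 = 27)
45483 - o(K(-10, -3), s) = 45483 - (-2)*27 = 45483 - 1*(-54) = 45483 + 54 = 45537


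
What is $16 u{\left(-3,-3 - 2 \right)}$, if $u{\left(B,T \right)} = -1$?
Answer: $-16$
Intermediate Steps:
$16 u{\left(-3,-3 - 2 \right)} = 16 \left(-1\right) = -16$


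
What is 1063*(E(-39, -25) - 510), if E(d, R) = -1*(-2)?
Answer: -540004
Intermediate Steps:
E(d, R) = 2
1063*(E(-39, -25) - 510) = 1063*(2 - 510) = 1063*(-508) = -540004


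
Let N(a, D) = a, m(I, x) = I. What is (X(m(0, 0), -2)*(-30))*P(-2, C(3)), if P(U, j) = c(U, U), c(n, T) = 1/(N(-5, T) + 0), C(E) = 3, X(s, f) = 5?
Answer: 30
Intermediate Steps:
c(n, T) = -⅕ (c(n, T) = 1/(-5 + 0) = 1/(-5) = -⅕)
P(U, j) = -⅕
(X(m(0, 0), -2)*(-30))*P(-2, C(3)) = (5*(-30))*(-⅕) = -150*(-⅕) = 30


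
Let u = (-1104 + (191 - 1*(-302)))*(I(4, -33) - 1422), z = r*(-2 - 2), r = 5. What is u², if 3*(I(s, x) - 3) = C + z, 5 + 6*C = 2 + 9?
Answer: 6825866868496/9 ≈ 7.5843e+11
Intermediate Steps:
z = -20 (z = 5*(-2 - 2) = 5*(-4) = -20)
C = 1 (C = -⅚ + (2 + 9)/6 = -⅚ + (⅙)*11 = -⅚ + 11/6 = 1)
I(s, x) = -10/3 (I(s, x) = 3 + (1 - 20)/3 = 3 + (⅓)*(-19) = 3 - 19/3 = -10/3)
u = 2612636/3 (u = (-1104 + (191 - 1*(-302)))*(-10/3 - 1422) = (-1104 + (191 + 302))*(-4276/3) = (-1104 + 493)*(-4276/3) = -611*(-4276/3) = 2612636/3 ≈ 8.7088e+5)
u² = (2612636/3)² = 6825866868496/9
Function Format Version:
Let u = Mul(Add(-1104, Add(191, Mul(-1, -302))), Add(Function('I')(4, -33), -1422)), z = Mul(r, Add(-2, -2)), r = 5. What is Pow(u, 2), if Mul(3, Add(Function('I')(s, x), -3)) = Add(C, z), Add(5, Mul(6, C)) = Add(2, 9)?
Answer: Rational(6825866868496, 9) ≈ 7.5843e+11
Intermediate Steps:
z = -20 (z = Mul(5, Add(-2, -2)) = Mul(5, -4) = -20)
C = 1 (C = Add(Rational(-5, 6), Mul(Rational(1, 6), Add(2, 9))) = Add(Rational(-5, 6), Mul(Rational(1, 6), 11)) = Add(Rational(-5, 6), Rational(11, 6)) = 1)
Function('I')(s, x) = Rational(-10, 3) (Function('I')(s, x) = Add(3, Mul(Rational(1, 3), Add(1, -20))) = Add(3, Mul(Rational(1, 3), -19)) = Add(3, Rational(-19, 3)) = Rational(-10, 3))
u = Rational(2612636, 3) (u = Mul(Add(-1104, Add(191, Mul(-1, -302))), Add(Rational(-10, 3), -1422)) = Mul(Add(-1104, Add(191, 302)), Rational(-4276, 3)) = Mul(Add(-1104, 493), Rational(-4276, 3)) = Mul(-611, Rational(-4276, 3)) = Rational(2612636, 3) ≈ 8.7088e+5)
Pow(u, 2) = Pow(Rational(2612636, 3), 2) = Rational(6825866868496, 9)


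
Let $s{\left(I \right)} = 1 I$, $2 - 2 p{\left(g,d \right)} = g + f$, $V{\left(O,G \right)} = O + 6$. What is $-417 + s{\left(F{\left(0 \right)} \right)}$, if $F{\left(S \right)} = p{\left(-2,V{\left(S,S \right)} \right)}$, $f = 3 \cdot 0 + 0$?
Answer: $-415$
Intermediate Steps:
$f = 0$ ($f = 0 + 0 = 0$)
$V{\left(O,G \right)} = 6 + O$
$p{\left(g,d \right)} = 1 - \frac{g}{2}$ ($p{\left(g,d \right)} = 1 - \frac{g + 0}{2} = 1 - \frac{g}{2}$)
$F{\left(S \right)} = 2$ ($F{\left(S \right)} = 1 - -1 = 1 + 1 = 2$)
$s{\left(I \right)} = I$
$-417 + s{\left(F{\left(0 \right)} \right)} = -417 + 2 = -415$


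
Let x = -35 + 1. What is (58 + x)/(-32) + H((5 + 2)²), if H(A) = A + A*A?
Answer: 9797/4 ≈ 2449.3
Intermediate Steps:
x = -34
H(A) = A + A²
(58 + x)/(-32) + H((5 + 2)²) = (58 - 34)/(-32) + (5 + 2)²*(1 + (5 + 2)²) = -1/32*24 + 7²*(1 + 7²) = -¾ + 49*(1 + 49) = -¾ + 49*50 = -¾ + 2450 = 9797/4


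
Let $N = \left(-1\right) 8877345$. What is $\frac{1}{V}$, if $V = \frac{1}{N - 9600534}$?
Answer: $-18477879$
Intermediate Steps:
$N = -8877345$
$V = - \frac{1}{18477879}$ ($V = \frac{1}{-8877345 - 9600534} = \frac{1}{-18477879} = - \frac{1}{18477879} \approx -5.4119 \cdot 10^{-8}$)
$\frac{1}{V} = \frac{1}{- \frac{1}{18477879}} = -18477879$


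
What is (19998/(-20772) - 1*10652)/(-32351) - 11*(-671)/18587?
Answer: 504054909227/693909474698 ≈ 0.72640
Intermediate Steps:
(19998/(-20772) - 1*10652)/(-32351) - 11*(-671)/18587 = (19998*(-1/20772) - 10652)*(-1/32351) + 7381*(1/18587) = (-1111/1154 - 10652)*(-1/32351) + 7381/18587 = -12293519/1154*(-1/32351) + 7381/18587 = 12293519/37333054 + 7381/18587 = 504054909227/693909474698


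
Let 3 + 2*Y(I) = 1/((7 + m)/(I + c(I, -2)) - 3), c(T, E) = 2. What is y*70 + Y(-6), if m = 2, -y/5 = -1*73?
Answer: 1073033/42 ≈ 25548.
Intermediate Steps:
y = 365 (y = -(-5)*73 = -5*(-73) = 365)
Y(I) = -3/2 + 1/(2*(-3 + 9/(2 + I))) (Y(I) = -3/2 + 1/(2*((7 + 2)/(I + 2) - 3)) = -3/2 + 1/(2*(9/(2 + I) - 3)) = -3/2 + 1/(2*(-3 + 9/(2 + I))))
y*70 + Y(-6) = 365*70 + (7 - 10*(-6))/(6*(-1 - 6)) = 25550 + (⅙)*(7 + 60)/(-7) = 25550 + (⅙)*(-⅐)*67 = 25550 - 67/42 = 1073033/42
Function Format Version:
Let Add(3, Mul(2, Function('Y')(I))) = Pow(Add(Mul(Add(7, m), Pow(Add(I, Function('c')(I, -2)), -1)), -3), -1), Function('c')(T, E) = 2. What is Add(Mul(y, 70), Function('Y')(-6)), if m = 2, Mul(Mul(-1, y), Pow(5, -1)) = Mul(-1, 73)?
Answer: Rational(1073033, 42) ≈ 25548.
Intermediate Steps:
y = 365 (y = Mul(-5, Mul(-1, 73)) = Mul(-5, -73) = 365)
Function('Y')(I) = Add(Rational(-3, 2), Mul(Rational(1, 2), Pow(Add(-3, Mul(9, Pow(Add(2, I), -1))), -1))) (Function('Y')(I) = Add(Rational(-3, 2), Mul(Rational(1, 2), Pow(Add(Mul(Add(7, 2), Pow(Add(I, 2), -1)), -3), -1))) = Add(Rational(-3, 2), Mul(Rational(1, 2), Pow(Add(Mul(9, Pow(Add(2, I), -1)), -3), -1))) = Add(Rational(-3, 2), Mul(Rational(1, 2), Pow(Add(-3, Mul(9, Pow(Add(2, I), -1))), -1))))
Add(Mul(y, 70), Function('Y')(-6)) = Add(Mul(365, 70), Mul(Rational(1, 6), Pow(Add(-1, -6), -1), Add(7, Mul(-10, -6)))) = Add(25550, Mul(Rational(1, 6), Pow(-7, -1), Add(7, 60))) = Add(25550, Mul(Rational(1, 6), Rational(-1, 7), 67)) = Add(25550, Rational(-67, 42)) = Rational(1073033, 42)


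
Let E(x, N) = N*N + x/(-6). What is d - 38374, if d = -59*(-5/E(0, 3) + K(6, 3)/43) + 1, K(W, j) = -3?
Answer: -14836073/387 ≈ -38336.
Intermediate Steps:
E(x, N) = N² - x/6 (E(x, N) = N² + x*(-⅙) = N² - x/6)
d = 14665/387 (d = -59*(-5/(3² - ⅙*0) - 3/43) + 1 = -59*(-5/(9 + 0) - 3*1/43) + 1 = -59*(-5/9 - 3/43) + 1 = -59*(-242/387) + 1 = 14278/387 + 1 = 14665/387 ≈ 37.894)
d - 38374 = 14665/387 - 38374 = -14836073/387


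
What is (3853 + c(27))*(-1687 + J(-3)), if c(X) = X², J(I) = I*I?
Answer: -7688596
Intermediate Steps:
J(I) = I²
(3853 + c(27))*(-1687 + J(-3)) = (3853 + 27²)*(-1687 + (-3)²) = (3853 + 729)*(-1687 + 9) = 4582*(-1678) = -7688596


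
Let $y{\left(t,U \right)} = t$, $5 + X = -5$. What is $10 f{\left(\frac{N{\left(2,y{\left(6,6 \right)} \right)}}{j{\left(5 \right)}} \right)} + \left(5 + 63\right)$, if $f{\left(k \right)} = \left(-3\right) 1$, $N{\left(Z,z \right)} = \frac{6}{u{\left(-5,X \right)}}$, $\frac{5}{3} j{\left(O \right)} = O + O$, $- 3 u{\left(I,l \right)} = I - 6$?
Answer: $38$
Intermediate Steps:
$X = -10$ ($X = -5 - 5 = -10$)
$u{\left(I,l \right)} = 2 - \frac{I}{3}$ ($u{\left(I,l \right)} = - \frac{I - 6}{3} = - \frac{-6 + I}{3} = 2 - \frac{I}{3}$)
$j{\left(O \right)} = \frac{6 O}{5}$ ($j{\left(O \right)} = \frac{3 \left(O + O\right)}{5} = \frac{3 \cdot 2 O}{5} = \frac{6 O}{5}$)
$N{\left(Z,z \right)} = \frac{18}{11}$ ($N{\left(Z,z \right)} = \frac{6}{2 - - \frac{5}{3}} = \frac{6}{2 + \frac{5}{3}} = \frac{6}{\frac{11}{3}} = 6 \cdot \frac{3}{11} = \frac{18}{11}$)
$f{\left(k \right)} = -3$
$10 f{\left(\frac{N{\left(2,y{\left(6,6 \right)} \right)}}{j{\left(5 \right)}} \right)} + \left(5 + 63\right) = 10 \left(-3\right) + \left(5 + 63\right) = -30 + 68 = 38$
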